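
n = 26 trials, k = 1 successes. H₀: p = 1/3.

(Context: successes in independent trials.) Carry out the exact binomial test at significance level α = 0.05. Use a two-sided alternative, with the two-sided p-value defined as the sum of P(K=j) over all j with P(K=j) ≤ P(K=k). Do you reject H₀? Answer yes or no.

reject H₀: yes

Exact binomial: n=26, k=1, p₀=1/3=0.3333
P(X=j) = C(n,j)·p₀^j·(1−p₀)^(n−j); p = Σ P(X=j) over j with P(X=j) ≤ P(X=1)
p-value (two-sided) = 0.00057
At α=0.05: p < α → reject H₀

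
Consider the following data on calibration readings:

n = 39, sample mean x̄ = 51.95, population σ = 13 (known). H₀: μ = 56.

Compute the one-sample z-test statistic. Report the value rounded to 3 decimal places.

SE = σ/√n = 13/√39 = 2.0817
z = (x̄−μ₀)/SE = (51.95−56)/2.0817 = -1.9456

test statistic = -1.946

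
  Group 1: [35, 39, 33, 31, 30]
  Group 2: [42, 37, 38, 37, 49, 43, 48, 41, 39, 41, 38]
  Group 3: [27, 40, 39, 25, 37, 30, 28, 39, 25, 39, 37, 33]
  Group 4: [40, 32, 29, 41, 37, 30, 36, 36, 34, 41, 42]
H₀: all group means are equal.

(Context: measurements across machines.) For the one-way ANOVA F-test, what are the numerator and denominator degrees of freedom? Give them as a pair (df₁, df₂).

k = 4 groups, N = 39 total
df = (k−1, N−k) = (4−1, 39−4) = (3, 35)

degrees of freedom = [3, 35]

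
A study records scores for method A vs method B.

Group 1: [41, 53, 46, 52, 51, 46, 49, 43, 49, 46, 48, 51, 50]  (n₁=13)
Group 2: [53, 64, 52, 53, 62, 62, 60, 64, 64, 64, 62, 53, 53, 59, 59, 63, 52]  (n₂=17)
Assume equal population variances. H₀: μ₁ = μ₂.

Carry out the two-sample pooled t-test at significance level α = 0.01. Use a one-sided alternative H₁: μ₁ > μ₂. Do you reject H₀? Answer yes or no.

x̄₁=48.077, s₁=3.546, n₁=13
x̄₂=58.765, s₂=4.906, n₂=17
s_p² = [12·3.546² + 16·4.906²]/28 = 19.1422
SE = √(s_p²·(1/13+1/17)) = 1.6120
t = (48.077−58.765)/1.6120 = -6.6302
df = 28
p-value (one-sided, H₁ greater) = 1.00000
At α=0.01: p ≥ α → fail to reject H₀

reject H₀: no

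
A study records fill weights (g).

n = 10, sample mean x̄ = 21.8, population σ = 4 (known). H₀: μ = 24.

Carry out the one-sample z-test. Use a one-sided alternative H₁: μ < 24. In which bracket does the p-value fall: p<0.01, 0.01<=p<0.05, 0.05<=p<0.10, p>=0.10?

SE = σ/√n = 4/√10 = 1.2649
z = (x̄−μ₀)/SE = (21.8−24)/1.2649 = -1.7393
p-value (one-sided, H₁ less) = 0.04100
→ bracket: 0.01<=p<0.05

p-value bracket: 0.01<=p<0.05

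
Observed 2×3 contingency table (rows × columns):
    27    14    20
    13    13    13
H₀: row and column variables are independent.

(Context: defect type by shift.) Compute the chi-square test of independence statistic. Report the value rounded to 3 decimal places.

test statistic = 1.662

Row totals [61, 39], col totals [40, 27, 33], n=100
χ² = (27−24.40)²/24.40 + (14−16.47)²/16.47 + (20−20.13)²/20.13 + (13−15.60)²/15.60 + (13−10.53)²/10.53 + (13−12.87)²/12.87 = 1.6623
df = 2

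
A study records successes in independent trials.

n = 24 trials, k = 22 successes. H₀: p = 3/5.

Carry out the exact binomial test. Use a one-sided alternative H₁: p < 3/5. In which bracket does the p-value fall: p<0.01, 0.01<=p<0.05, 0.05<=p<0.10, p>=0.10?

Exact binomial: n=24, k=22, p₀=3/5=0.6000
P(X≤22) from Σ C(n,i)·p₀^i·(1−p₀)^(n−i)
p-value (one-sided, H₁ less) = 0.99992
→ bracket: p>=0.10

p-value bracket: p>=0.10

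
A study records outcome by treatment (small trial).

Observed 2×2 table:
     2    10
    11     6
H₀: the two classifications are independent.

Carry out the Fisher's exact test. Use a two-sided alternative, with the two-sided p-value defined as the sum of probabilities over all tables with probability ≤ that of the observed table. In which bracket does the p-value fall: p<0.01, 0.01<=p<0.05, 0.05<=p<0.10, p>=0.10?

p-value bracket: 0.01<=p<0.05

Margins: r₁=12, r₂=17, c₁=13, c₂=16, n=29
p_obs = C(12,2)·C(17,11)/C(29,13); sum pmf over tables with pmf ≤ p_obs
p-value (two-sided) = 0.02157
→ bracket: 0.01<=p<0.05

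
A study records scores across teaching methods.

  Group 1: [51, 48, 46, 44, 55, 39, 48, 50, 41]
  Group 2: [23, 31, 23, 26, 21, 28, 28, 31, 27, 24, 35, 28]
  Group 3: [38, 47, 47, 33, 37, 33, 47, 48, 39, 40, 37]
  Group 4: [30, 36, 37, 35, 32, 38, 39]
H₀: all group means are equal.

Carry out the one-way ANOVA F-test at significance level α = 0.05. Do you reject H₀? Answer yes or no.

Group means [46.89, 27.08, 40.55, 35.29], grand mean 36.923
SSB = Σnᵢ(x̄ᵢ−x̄)² = 2218.808; SSW = ΣΣ(x−x̄ᵢ)² = 769.961
MSB = 2218.808/3 = 739.6026; MSW = 769.961/35 = 21.9989
F = MSB/MSW = 33.6200
df = (3, 35)
p-value (upper-tail) = 0.00000
At α=0.05: p < α → reject H₀

reject H₀: yes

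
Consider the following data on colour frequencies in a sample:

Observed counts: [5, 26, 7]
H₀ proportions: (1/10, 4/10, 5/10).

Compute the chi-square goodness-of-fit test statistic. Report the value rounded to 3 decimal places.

test statistic = 15.632

n = 38; E_i = n·p_i = [3.80, 15.20, 19.00]
χ² = (5−3.80)²/3.80 + (26−15.20)²/15.20 + (7−19.00)²/19.00 = 15.6316
df = 2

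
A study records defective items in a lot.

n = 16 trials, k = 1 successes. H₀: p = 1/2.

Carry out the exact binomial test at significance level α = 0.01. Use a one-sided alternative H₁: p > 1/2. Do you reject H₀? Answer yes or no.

Exact binomial: n=16, k=1, p₀=1/2=0.5000
P(X≥1) from Σ C(n,i)·p₀^i·(1−p₀)^(n−i)
p-value (one-sided, H₁ greater) = 0.99998
At α=0.01: p ≥ α → fail to reject H₀

reject H₀: no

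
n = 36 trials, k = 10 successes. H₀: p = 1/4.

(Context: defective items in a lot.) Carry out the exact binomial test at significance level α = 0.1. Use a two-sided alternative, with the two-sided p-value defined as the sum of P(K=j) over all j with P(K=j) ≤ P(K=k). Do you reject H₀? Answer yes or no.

Exact binomial: n=36, k=10, p₀=1/4=0.2500
P(X=j) = C(n,j)·p₀^j·(1−p₀)^(n−j); p = Σ P(X=j) over j with P(X=j) ≤ P(X=10)
p-value (two-sided) = 0.70139
At α=0.1: p ≥ α → fail to reject H₀

reject H₀: no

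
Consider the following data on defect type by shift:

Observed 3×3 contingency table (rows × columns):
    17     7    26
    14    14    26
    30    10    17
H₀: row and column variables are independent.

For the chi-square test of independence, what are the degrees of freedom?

degrees of freedom = 4

df = (r−1)(c−1) = (3−1)·(3−1) = 4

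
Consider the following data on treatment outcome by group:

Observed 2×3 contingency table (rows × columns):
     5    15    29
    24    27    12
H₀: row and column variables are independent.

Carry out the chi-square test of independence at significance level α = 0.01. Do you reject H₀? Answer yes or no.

reject H₀: yes

Row totals [49, 63], col totals [29, 42, 41], n=112
χ² = (5−12.69)²/12.69 + (15−18.38)²/18.38 + (29−17.94)²/17.94 + (24−16.31)²/16.31 + (27−23.62)²/23.62 + (12−23.06)²/23.06 = 21.5117
df = 2
p-value (upper-tail) = 0.00002
At α=0.01: p < α → reject H₀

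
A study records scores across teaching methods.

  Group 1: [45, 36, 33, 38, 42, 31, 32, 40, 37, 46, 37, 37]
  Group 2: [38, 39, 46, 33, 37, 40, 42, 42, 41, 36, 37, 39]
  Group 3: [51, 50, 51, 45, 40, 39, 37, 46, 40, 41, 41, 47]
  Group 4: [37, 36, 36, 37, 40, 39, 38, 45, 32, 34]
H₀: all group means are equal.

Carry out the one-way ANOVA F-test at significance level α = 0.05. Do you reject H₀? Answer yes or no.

reject H₀: yes

Group means [37.83, 39.17, 44.00, 37.40], grand mean 39.696
SSB = Σnᵢ(x̄ᵢ−x̄)² = 320.006; SSW = ΣΣ(x−x̄ᵢ)² = 759.733
MSB = 320.006/3 = 106.6686; MSW = 759.733/42 = 18.0889
F = MSB/MSW = 5.8969
df = (3, 42)
p-value (upper-tail) = 0.00188
At α=0.05: p < α → reject H₀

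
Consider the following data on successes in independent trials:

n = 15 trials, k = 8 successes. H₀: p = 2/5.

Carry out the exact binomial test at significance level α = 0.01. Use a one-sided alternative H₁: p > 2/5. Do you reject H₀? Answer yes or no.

Exact binomial: n=15, k=8, p₀=2/5=0.4000
P(X≥8) from Σ C(n,i)·p₀^i·(1−p₀)^(n−i)
p-value (one-sided, H₁ greater) = 0.21310
At α=0.01: p ≥ α → fail to reject H₀

reject H₀: no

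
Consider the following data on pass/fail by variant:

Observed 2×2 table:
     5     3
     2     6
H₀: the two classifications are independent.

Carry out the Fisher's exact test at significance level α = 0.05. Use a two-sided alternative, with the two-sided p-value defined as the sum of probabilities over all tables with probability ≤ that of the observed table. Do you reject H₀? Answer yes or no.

Margins: r₁=8, r₂=8, c₁=7, c₂=9, n=16
p_obs = C(8,5)·C(8,2)/C(16,7); sum pmf over tables with pmf ≤ p_obs
p-value (two-sided) = 0.31469
At α=0.05: p ≥ α → fail to reject H₀

reject H₀: no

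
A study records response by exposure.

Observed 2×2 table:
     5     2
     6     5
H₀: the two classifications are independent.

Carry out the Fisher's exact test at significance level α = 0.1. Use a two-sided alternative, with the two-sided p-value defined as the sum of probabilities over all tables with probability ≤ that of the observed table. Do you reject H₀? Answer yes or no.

Margins: r₁=7, r₂=11, c₁=11, c₂=7, n=18
p_obs = C(7,5)·C(11,6)/C(18,11); sum pmf over tables with pmf ≤ p_obs
p-value (two-sided) = 0.63707
At α=0.1: p ≥ α → fail to reject H₀

reject H₀: no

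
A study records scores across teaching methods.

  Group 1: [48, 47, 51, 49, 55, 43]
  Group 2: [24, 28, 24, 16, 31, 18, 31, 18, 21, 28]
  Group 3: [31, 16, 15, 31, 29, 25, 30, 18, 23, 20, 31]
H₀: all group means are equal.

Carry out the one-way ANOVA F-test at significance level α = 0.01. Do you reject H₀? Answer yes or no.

Group means [48.83, 23.90, 24.45], grand mean 29.667
SSB = Σnᵢ(x̄ᵢ−x̄)² = 2835.539; SSW = ΣΣ(x−x̄ᵢ)² = 760.461
MSB = 2835.539/2 = 1417.7697; MSW = 760.461/24 = 31.6859
F = MSB/MSW = 44.7446
df = (2, 24)
p-value (upper-tail) = 0.00000
At α=0.01: p < α → reject H₀

reject H₀: yes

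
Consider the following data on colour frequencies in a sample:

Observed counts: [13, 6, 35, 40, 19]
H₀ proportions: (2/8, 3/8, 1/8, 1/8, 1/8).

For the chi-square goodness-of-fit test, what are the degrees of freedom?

degrees of freedom = 4

df = k − 1 = 5 − 1 = 4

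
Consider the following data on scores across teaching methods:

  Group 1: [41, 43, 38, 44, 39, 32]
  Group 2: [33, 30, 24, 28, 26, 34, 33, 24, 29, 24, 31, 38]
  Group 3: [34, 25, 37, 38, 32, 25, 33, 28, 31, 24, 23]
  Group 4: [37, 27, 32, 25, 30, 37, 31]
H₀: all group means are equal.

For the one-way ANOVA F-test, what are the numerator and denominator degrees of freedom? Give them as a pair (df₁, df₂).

degrees of freedom = [3, 32]

k = 4 groups, N = 36 total
df = (k−1, N−k) = (4−1, 36−4) = (3, 32)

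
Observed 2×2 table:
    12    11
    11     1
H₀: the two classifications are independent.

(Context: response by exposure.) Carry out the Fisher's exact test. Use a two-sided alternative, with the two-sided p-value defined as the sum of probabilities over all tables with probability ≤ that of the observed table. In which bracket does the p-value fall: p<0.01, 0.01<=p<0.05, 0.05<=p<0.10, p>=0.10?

p-value bracket: 0.01<=p<0.05

Margins: r₁=23, r₂=12, c₁=23, c₂=12, n=35
p_obs = C(23,12)·C(12,11)/C(35,23); sum pmf over tables with pmf ≤ p_obs
p-value (two-sided) = 0.02680
→ bracket: 0.01<=p<0.05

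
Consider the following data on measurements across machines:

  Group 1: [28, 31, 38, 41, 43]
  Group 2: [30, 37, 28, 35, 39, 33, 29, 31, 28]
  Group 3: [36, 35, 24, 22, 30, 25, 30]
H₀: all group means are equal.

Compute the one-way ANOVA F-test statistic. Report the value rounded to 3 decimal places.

Group means [36.20, 32.22, 28.86], grand mean 32.048
SSB = Σnᵢ(x̄ᵢ−x̄)² = 157.740; SSW = ΣΣ(x−x̄ᵢ)² = 473.213
MSB = 157.740/2 = 78.8698; MSW = 473.213/18 = 26.2896
F = MSB/MSW = 3.0000
df = (2, 18)

test statistic = 3.000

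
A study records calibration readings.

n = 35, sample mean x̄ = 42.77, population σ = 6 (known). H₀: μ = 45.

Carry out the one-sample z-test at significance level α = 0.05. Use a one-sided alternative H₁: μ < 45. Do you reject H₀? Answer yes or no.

SE = σ/√n = 6/√35 = 1.0142
z = (x̄−μ₀)/SE = (42.77−45)/1.0142 = -2.1988
p-value (one-sided, H₁ less) = 0.01395
At α=0.05: p < α → reject H₀

reject H₀: yes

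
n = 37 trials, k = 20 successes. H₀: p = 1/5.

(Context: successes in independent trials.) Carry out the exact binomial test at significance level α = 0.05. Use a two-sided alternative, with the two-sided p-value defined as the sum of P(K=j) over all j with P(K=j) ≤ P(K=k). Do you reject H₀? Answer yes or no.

Exact binomial: n=37, k=20, p₀=1/5=0.2000
P(X=j) = C(n,j)·p₀^j·(1−p₀)^(n−j); p = Σ P(X=j) over j with P(X=j) ≤ P(X=20)
p-value (two-sided) = 0.00000
At α=0.05: p < α → reject H₀

reject H₀: yes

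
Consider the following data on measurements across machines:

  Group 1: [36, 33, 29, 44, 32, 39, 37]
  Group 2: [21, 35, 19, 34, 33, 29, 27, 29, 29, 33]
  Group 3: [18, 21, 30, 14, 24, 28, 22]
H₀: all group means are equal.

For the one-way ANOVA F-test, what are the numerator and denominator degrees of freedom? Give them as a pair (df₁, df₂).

degrees of freedom = [2, 21]

k = 3 groups, N = 24 total
df = (k−1, N−k) = (3−1, 24−3) = (2, 21)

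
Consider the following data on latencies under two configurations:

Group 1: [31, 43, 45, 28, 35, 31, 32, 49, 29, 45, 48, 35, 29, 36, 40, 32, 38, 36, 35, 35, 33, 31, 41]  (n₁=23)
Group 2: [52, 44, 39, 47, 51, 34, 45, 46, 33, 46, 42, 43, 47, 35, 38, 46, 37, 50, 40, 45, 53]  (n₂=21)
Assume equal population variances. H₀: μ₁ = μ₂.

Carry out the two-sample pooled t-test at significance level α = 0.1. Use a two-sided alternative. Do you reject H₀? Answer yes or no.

x̄₁=36.391, s₁=6.207, n₁=23
x̄₂=43.476, s₂=5.870, n₂=21
s_p² = [22·6.207² + 20·5.870²]/42 = 36.5885
SE = √(s_p²·(1/23+1/21)) = 1.8257
t = (36.391−43.476)/1.8257 = -3.8807
df = 42
p-value (two-sided) = 0.00036
At α=0.1: p < α → reject H₀

reject H₀: yes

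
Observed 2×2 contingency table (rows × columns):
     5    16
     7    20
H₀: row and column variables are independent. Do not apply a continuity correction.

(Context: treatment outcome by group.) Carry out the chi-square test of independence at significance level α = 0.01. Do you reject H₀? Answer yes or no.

Row totals [21, 27], col totals [12, 36], n=48
χ² = (5−5.25)²/5.25 + (16−15.75)²/15.75 + (7−6.75)²/6.75 + (20−20.25)²/20.25 = 0.0282
df = 1
p-value (upper-tail) = 0.86660
At α=0.01: p ≥ α → fail to reject H₀

reject H₀: no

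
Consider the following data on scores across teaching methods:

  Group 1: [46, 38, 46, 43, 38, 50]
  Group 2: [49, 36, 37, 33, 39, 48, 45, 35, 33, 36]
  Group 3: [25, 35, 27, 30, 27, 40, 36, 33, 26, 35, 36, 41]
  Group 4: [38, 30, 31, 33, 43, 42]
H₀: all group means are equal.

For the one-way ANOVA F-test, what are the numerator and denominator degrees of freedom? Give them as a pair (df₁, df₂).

degrees of freedom = [3, 30]

k = 4 groups, N = 34 total
df = (k−1, N−k) = (4−1, 34−4) = (3, 30)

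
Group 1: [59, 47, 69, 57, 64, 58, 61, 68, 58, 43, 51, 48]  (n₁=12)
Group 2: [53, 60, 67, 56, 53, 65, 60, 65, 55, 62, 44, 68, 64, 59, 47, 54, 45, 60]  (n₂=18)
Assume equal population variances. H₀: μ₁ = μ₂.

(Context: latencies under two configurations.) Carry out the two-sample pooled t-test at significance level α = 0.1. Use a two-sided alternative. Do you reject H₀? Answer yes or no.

x̄₁=56.917, s₁=8.251, n₁=12
x̄₂=57.611, s₂=7.301, n₂=18
s_p² = [11·8.251² + 17·7.301²]/28 = 59.1141
SE = √(s_p²·(1/12+1/18)) = 2.8654
t = (56.917−57.611)/2.8654 = -0.2424
df = 28
p-value (two-sided) = 0.81027
At α=0.1: p ≥ α → fail to reject H₀

reject H₀: no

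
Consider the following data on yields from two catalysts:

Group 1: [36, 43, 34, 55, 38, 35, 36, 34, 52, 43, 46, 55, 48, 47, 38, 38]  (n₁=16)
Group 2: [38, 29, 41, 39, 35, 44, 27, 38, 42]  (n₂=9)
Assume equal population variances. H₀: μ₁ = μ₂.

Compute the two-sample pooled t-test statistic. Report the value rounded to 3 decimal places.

test statistic = 1.886

x̄₁=42.375, s₁=7.356, n₁=16
x̄₂=37.000, s₂=5.745, n₂=9
s_p² = [15·7.356² + 8·5.745²]/23 = 46.7717
SE = √(s_p²·(1/16+1/9)) = 2.8496
t = (42.375−37.000)/2.8496 = 1.8862
df = 23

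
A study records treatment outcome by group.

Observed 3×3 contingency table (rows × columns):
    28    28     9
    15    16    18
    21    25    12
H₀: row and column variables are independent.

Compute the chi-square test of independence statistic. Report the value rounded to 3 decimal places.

Row totals [65, 49, 58], col totals [64, 69, 39], n=172
χ² = (28−24.19)²/24.19 + (28−26.08)²/26.08 + (9−14.74)²/14.74 + (15−18.23)²/18.23 + (16−19.66)²/19.66 + (18−11.11)²/11.11 + (21−21.58)²/21.58 + (25−23.27)²/23.27 + (12−13.15)²/13.15 = 8.7487
df = 4

test statistic = 8.749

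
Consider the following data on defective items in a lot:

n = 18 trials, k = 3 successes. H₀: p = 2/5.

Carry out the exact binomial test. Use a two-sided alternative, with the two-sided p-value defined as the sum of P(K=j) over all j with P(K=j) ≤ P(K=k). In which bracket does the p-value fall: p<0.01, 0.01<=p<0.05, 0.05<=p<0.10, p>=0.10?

Exact binomial: n=18, k=3, p₀=2/5=0.4000
P(X=j) = C(n,j)·p₀^j·(1−p₀)^(n−j); p = Σ P(X=j) over j with P(X=j) ≤ P(X=3)
p-value (two-sided) = 0.05306
→ bracket: 0.05<=p<0.10

p-value bracket: 0.05<=p<0.10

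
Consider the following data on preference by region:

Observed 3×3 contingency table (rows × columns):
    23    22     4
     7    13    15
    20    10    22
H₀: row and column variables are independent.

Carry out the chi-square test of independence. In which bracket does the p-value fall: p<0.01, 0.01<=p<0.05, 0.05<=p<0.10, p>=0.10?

Row totals [49, 35, 52], col totals [50, 45, 41], n=136
χ² = (23−18.01)²/18.01 + (22−16.21)²/16.21 + (4−14.77)²/14.77 + (7−12.87)²/12.87 + (13−11.58)²/11.58 + (15−10.55)²/10.55 + (20−19.12)²/19.12 + (10−17.21)²/17.21 + (22−15.68)²/15.68 = 21.6346
df = 4
p-value (upper-tail) = 0.00024
→ bracket: p<0.01

p-value bracket: p<0.01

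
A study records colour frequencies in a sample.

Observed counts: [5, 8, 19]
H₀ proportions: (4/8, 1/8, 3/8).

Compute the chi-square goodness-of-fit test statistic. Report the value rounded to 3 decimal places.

test statistic = 15.646

n = 32; E_i = n·p_i = [16.00, 4.00, 12.00]
χ² = (5−16.00)²/16.00 + (8−4.00)²/4.00 + (19−12.00)²/12.00 = 15.6458
df = 2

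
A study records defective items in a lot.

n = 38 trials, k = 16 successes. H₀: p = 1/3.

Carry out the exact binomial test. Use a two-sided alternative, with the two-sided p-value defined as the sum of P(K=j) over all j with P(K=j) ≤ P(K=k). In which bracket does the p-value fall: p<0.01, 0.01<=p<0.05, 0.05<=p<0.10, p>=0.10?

p-value bracket: p>=0.10

Exact binomial: n=38, k=16, p₀=1/3=0.3333
P(X=j) = C(n,j)·p₀^j·(1−p₀)^(n−j); p = Σ P(X=j) over j with P(X=j) ≤ P(X=16)
p-value (two-sided) = 0.30132
→ bracket: p>=0.10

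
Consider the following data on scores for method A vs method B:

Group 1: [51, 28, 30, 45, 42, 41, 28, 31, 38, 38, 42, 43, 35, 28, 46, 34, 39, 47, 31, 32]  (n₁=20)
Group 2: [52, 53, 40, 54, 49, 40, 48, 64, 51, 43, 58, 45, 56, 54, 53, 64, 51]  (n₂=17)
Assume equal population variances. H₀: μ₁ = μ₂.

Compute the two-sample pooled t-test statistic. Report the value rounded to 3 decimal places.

x̄₁=37.450, s₁=7.060, n₁=20
x̄₂=51.471, s₂=7.028, n₂=17
s_p² = [19·7.060² + 16·7.028²]/35 = 49.6339
SE = √(s_p²·(1/20+1/17)) = 2.3241
t = (37.450−51.471)/2.3241 = -6.0328
df = 35

test statistic = -6.033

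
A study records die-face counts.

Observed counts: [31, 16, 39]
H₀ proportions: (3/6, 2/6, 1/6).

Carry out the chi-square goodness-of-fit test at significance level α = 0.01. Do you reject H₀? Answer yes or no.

n = 86; E_i = n·p_i = [43.00, 28.67, 14.33]
χ² = (31−43.00)²/43.00 + (16−28.67)²/28.67 + (39−14.33)²/14.33 = 51.3953
df = 2
p-value (upper-tail) = 0.00000
At α=0.01: p < α → reject H₀

reject H₀: yes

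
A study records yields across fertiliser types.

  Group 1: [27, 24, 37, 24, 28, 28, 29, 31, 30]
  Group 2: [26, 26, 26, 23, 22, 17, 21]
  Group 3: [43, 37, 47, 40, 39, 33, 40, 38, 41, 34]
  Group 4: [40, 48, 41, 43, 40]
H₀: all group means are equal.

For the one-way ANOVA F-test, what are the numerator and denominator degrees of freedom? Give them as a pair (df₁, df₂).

degrees of freedom = [3, 27]

k = 4 groups, N = 31 total
df = (k−1, N−k) = (4−1, 31−4) = (3, 27)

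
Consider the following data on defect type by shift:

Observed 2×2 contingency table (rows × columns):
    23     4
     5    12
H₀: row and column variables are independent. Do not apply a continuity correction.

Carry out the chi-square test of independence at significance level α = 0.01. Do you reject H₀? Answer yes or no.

Row totals [27, 17], col totals [28, 16], n=44
χ² = (23−17.18)²/17.18 + (4−9.82)²/9.82 + (5−10.82)²/10.82 + (12−6.18)²/6.18 = 14.0230
df = 1
p-value (upper-tail) = 0.00018
At α=0.01: p < α → reject H₀

reject H₀: yes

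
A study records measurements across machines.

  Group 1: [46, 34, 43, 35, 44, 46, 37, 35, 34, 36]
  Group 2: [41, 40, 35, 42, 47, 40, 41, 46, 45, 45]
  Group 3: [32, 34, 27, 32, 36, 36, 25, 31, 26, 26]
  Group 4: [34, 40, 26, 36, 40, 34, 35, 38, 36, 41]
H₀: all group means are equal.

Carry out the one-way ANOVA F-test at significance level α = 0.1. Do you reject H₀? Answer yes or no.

reject H₀: yes

Group means [39.00, 42.20, 30.50, 36.00], grand mean 36.925
SSB = Σnᵢ(x̄ᵢ−x̄)² = 742.675; SSW = ΣΣ(x−x̄ᵢ)² = 682.100
MSB = 742.675/3 = 247.5583; MSW = 682.100/36 = 18.9472
F = MSB/MSW = 13.0657
df = (3, 36)
p-value (upper-tail) = 0.00001
At α=0.1: p < α → reject H₀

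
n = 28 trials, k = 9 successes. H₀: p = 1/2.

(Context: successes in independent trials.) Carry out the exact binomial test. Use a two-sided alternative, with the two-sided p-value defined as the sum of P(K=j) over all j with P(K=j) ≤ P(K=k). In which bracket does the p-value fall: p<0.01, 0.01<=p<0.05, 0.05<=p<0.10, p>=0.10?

p-value bracket: 0.05<=p<0.10

Exact binomial: n=28, k=9, p₀=1/2=0.5000
P(X=j) = C(n,j)·p₀^j·(1−p₀)^(n−j); p = Σ P(X=j) over j with P(X=j) ≤ P(X=9)
p-value (two-sided) = 0.08716
→ bracket: 0.05<=p<0.10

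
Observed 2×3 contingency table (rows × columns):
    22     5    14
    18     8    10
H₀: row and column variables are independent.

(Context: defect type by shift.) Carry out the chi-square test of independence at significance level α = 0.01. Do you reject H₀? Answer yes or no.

reject H₀: no

Row totals [41, 36], col totals [40, 13, 24], n=77
χ² = (22−21.30)²/21.30 + (5−6.92)²/6.92 + (14−12.78)²/12.78 + (18−18.70)²/18.70 + (8−6.08)²/6.08 + (10−11.22)²/11.22 = 1.4404
df = 2
p-value (upper-tail) = 0.48666
At α=0.01: p ≥ α → fail to reject H₀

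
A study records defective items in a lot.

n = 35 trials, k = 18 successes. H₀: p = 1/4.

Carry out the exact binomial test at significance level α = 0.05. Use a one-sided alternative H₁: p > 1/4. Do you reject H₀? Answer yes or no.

Exact binomial: n=35, k=18, p₀=1/4=0.2500
P(X≥18) from Σ C(n,i)·p₀^i·(1−p₀)^(n−i)
p-value (one-sided, H₁ greater) = 0.00070
At α=0.05: p < α → reject H₀

reject H₀: yes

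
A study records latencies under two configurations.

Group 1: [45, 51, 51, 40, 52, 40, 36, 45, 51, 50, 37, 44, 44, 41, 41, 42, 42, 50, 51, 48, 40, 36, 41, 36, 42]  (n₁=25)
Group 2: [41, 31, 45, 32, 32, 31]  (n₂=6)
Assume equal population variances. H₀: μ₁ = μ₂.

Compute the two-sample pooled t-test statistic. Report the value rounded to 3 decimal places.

x̄₁=43.840, s₁=5.313, n₁=25
x̄₂=35.333, s₂=6.088, n₂=6
s_p² = [24·5.313² + 5·6.088²]/29 = 29.7480
SE = √(s_p²·(1/25+1/6)) = 2.4795
t = (43.840−35.333)/2.4795 = 3.4308
df = 29

test statistic = 3.431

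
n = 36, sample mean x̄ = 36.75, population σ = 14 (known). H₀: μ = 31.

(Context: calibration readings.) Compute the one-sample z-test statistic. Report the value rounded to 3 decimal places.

SE = σ/√n = 14/√36 = 2.3333
z = (x̄−μ₀)/SE = (36.75−31)/2.3333 = 2.4643

test statistic = 2.464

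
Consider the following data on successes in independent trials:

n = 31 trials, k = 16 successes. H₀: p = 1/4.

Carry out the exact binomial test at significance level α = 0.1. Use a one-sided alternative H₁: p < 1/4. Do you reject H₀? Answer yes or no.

reject H₀: no

Exact binomial: n=31, k=16, p₀=1/4=0.2500
P(X≤16) from Σ C(n,i)·p₀^i·(1−p₀)^(n−i)
p-value (one-sided, H₁ less) = 0.99963
At α=0.1: p ≥ α → fail to reject H₀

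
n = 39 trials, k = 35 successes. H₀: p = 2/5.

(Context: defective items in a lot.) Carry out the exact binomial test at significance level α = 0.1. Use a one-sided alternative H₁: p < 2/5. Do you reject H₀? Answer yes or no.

Exact binomial: n=39, k=35, p₀=2/5=0.4000
P(X≤35) from Σ C(n,i)·p₀^i·(1−p₀)^(n−i)
p-value (one-sided, H₁ less) = 1.00000
At α=0.1: p ≥ α → fail to reject H₀

reject H₀: no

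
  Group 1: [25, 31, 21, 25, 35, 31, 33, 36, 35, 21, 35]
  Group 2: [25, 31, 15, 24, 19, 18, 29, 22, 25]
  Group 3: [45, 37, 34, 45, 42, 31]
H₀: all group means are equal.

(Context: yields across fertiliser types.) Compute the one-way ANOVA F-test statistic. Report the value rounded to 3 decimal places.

test statistic = 14.478

Group means [29.82, 23.11, 39.00], grand mean 29.615
SSB = Σnᵢ(x̄ᵢ−x̄)² = 909.629; SSW = ΣΣ(x−x̄ᵢ)² = 722.525
MSB = 909.629/2 = 454.8143; MSW = 722.525/23 = 31.4141
F = MSB/MSW = 14.4780
df = (2, 23)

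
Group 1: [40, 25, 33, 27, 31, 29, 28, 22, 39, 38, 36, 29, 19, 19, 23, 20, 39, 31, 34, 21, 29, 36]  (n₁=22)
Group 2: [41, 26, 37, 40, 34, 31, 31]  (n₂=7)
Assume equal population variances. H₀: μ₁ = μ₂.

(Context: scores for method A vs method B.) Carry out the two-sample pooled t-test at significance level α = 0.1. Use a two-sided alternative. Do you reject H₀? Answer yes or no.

x̄₁=29.455, s₁=6.885, n₁=22
x̄₂=34.286, s₂=5.407, n₂=7
s_p² = [21·6.885² + 6·5.407²]/27 = 43.3660
SE = √(s_p²·(1/22+1/7)) = 2.8577
t = (29.455−34.286)/2.8577 = -1.6906
df = 27
p-value (two-sided) = 0.10243
At α=0.1: p ≥ α → fail to reject H₀

reject H₀: no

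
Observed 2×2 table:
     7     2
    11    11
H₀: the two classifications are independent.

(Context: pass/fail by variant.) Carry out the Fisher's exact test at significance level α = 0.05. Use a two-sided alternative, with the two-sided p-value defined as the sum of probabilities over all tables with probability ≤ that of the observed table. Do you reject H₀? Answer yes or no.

Margins: r₁=9, r₂=22, c₁=18, c₂=13, n=31
p_obs = C(9,7)·C(22,11)/C(31,18); sum pmf over tables with pmf ≤ p_obs
p-value (two-sided) = 0.23742
At α=0.05: p ≥ α → fail to reject H₀

reject H₀: no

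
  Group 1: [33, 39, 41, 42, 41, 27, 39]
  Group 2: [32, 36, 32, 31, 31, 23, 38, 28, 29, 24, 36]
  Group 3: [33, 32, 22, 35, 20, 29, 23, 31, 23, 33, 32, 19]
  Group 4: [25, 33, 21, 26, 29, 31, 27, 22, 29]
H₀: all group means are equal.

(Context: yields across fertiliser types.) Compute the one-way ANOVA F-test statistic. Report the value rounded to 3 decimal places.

test statistic = 6.980

Group means [37.43, 30.91, 27.67, 27.00], grand mean 30.179
SSB = Σnᵢ(x̄ᵢ−x̄)² = 540.454; SSW = ΣΣ(x−x̄ᵢ)² = 903.290
MSB = 540.454/3 = 180.1512; MSW = 903.290/35 = 25.8083
F = MSB/MSW = 6.9804
df = (3, 35)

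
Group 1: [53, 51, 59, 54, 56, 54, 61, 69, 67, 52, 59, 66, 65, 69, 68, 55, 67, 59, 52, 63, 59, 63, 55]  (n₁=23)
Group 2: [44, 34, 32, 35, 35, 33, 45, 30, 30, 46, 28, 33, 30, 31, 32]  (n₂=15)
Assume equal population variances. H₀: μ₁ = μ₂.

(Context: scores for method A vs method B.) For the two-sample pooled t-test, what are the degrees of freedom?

df = n₁ + n₂ − 2 = 23 + 15 − 2 = 36

degrees of freedom = 36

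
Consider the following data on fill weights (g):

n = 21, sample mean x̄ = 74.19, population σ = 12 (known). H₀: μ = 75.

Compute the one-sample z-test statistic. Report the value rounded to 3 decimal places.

test statistic = -0.309

SE = σ/√n = 12/√21 = 2.6186
z = (x̄−μ₀)/SE = (74.19−75)/2.6186 = -0.3093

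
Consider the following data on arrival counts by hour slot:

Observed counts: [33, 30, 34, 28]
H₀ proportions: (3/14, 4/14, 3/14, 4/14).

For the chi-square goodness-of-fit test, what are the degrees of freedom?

degrees of freedom = 3

df = k − 1 = 4 − 1 = 3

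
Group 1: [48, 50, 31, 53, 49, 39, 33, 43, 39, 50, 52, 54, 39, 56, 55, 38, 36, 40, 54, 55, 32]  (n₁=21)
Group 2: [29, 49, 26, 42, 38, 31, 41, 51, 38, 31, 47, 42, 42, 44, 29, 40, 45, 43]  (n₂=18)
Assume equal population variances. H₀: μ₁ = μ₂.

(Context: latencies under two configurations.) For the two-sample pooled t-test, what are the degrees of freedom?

degrees of freedom = 37

df = n₁ + n₂ − 2 = 21 + 18 − 2 = 37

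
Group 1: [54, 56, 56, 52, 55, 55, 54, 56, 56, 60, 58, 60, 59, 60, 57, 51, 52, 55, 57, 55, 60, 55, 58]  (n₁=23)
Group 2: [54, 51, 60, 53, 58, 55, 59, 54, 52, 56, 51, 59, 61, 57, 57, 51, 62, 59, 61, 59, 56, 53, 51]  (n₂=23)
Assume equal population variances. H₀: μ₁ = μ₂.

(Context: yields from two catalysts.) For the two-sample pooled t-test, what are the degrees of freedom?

df = n₁ + n₂ − 2 = 23 + 23 − 2 = 44

degrees of freedom = 44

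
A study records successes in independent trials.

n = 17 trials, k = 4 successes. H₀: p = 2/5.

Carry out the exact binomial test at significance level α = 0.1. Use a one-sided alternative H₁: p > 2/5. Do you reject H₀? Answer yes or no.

reject H₀: no

Exact binomial: n=17, k=4, p₀=2/5=0.4000
P(X≥4) from Σ C(n,i)·p₀^i·(1−p₀)^(n−i)
p-value (one-sided, H₁ greater) = 0.95358
At α=0.1: p ≥ α → fail to reject H₀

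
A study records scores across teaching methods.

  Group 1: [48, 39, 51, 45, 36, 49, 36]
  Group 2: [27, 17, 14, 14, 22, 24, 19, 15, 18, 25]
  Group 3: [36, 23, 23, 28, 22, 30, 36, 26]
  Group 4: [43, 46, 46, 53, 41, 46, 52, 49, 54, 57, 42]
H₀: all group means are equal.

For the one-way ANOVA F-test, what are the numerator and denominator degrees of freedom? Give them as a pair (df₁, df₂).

degrees of freedom = [3, 32]

k = 4 groups, N = 36 total
df = (k−1, N−k) = (4−1, 36−4) = (3, 32)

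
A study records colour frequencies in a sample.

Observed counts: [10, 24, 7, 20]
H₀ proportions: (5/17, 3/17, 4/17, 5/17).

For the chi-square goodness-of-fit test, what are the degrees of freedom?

degrees of freedom = 3

df = k − 1 = 4 − 1 = 3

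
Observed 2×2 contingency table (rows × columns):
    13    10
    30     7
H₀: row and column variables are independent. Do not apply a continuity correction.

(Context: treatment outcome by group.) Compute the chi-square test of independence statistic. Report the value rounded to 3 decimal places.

Row totals [23, 37], col totals [43, 17], n=60
χ² = (13−16.48)²/16.48 + (10−6.52)²/6.52 + (30−26.52)²/26.52 + (7−10.48)²/10.48 = 4.2131
df = 1

test statistic = 4.213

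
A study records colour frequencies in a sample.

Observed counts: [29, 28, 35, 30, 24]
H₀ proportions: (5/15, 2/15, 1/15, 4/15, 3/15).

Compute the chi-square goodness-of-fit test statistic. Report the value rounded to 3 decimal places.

test statistic = 80.253

n = 146; E_i = n·p_i = [48.67, 19.47, 9.73, 38.93, 29.20]
χ² = (29−48.67)²/48.67 + (28−19.47)²/19.47 + (35−9.73)²/9.73 + (30−38.93)²/38.93 + (24−29.20)²/29.20 = 80.2534
df = 4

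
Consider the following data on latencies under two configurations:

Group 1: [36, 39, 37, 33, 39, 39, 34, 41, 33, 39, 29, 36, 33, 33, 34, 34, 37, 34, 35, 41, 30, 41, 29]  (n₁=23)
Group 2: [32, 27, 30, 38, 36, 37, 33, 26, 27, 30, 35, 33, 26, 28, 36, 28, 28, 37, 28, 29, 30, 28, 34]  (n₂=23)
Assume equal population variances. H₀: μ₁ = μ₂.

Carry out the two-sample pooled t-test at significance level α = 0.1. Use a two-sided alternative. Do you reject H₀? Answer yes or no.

x̄₁=35.478, s₁=3.654, n₁=23
x̄₂=31.130, s₂=3.923, n₂=23
s_p² = [22·3.654² + 22·3.923²]/44 = 14.3715
SE = √(s_p²·(1/23+1/23)) = 1.1179
t = (35.478−31.130)/1.1179 = 3.8893
df = 44
p-value (two-sided) = 0.00034
At α=0.1: p < α → reject H₀

reject H₀: yes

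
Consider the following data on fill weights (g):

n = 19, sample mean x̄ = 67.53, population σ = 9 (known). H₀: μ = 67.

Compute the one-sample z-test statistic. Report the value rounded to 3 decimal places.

test statistic = 0.257

SE = σ/√n = 9/√19 = 2.0647
z = (x̄−μ₀)/SE = (67.53−67)/2.0647 = 0.2567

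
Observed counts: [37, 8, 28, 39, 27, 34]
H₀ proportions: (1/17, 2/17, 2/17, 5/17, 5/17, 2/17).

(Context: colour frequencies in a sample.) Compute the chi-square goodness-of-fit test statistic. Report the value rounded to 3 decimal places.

test statistic = 104.208

n = 173; E_i = n·p_i = [10.18, 20.35, 20.35, 50.88, 50.88, 20.35]
χ² = (37−10.18)²/10.18 + (8−20.35)²/20.35 + (28−20.35)²/20.35 + (39−50.88)²/50.88 + (27−50.88)²/50.88 + (34−20.35)²/20.35 = 104.2081
df = 5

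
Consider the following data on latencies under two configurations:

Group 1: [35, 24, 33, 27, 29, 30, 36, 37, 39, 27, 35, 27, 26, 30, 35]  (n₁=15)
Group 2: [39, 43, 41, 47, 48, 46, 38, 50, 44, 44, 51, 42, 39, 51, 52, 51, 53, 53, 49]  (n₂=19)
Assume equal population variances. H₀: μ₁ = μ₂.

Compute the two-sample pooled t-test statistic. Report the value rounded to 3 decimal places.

x̄₁=31.333, s₁=4.655, n₁=15
x̄₂=46.368, s₂=5.036, n₂=19
s_p² = [14·4.655² + 18·5.036²]/32 = 23.7423
SE = √(s_p²·(1/15+1/19)) = 1.6830
t = (31.333−46.368)/1.6830 = -8.9336
df = 32

test statistic = -8.934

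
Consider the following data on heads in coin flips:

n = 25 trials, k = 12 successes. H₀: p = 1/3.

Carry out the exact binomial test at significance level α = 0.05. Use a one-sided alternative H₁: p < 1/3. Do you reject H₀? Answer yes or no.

reject H₀: no

Exact binomial: n=25, k=12, p₀=1/3=0.3333
P(X≤12) from Σ C(n,i)·p₀^i·(1−p₀)^(n−i)
p-value (one-sided, H₁ less) = 0.95849
At α=0.05: p ≥ α → fail to reject H₀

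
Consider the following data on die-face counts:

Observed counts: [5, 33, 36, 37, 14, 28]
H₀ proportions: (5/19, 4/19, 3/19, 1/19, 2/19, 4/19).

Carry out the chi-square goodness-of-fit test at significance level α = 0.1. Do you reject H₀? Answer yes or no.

n = 153; E_i = n·p_i = [40.26, 32.21, 24.16, 8.05, 16.11, 32.21]
χ² = (5−40.26)²/40.26 + (33−32.21)²/32.21 + (36−24.16)²/24.16 + (37−8.05)²/8.05 + (14−16.11)²/16.11 + (28−32.21)²/32.21 = 141.5931
df = 5
p-value (upper-tail) = 0.00000
At α=0.1: p < α → reject H₀

reject H₀: yes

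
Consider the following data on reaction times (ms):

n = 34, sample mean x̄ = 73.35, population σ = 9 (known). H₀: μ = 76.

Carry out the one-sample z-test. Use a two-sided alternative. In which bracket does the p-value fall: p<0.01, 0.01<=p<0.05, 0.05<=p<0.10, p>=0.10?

SE = σ/√n = 9/√34 = 1.5435
z = (x̄−μ₀)/SE = (73.35−76)/1.5435 = -1.7169
p-value (two-sided) = 0.08600
→ bracket: 0.05<=p<0.10

p-value bracket: 0.05<=p<0.10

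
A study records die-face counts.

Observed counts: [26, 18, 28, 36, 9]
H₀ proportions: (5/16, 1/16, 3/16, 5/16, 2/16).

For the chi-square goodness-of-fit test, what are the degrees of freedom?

df = k − 1 = 5 − 1 = 4

degrees of freedom = 4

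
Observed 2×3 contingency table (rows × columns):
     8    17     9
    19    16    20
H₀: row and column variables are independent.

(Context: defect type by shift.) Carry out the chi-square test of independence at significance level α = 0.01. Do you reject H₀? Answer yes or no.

Row totals [34, 55], col totals [27, 33, 29], n=89
χ² = (8−10.31)²/10.31 + (17−12.61)²/12.61 + (9−11.08)²/11.08 + (19−16.69)²/16.69 + (16−20.39)²/20.39 + (20−17.92)²/17.92 = 3.9490
df = 2
p-value (upper-tail) = 0.13883
At α=0.01: p ≥ α → fail to reject H₀

reject H₀: no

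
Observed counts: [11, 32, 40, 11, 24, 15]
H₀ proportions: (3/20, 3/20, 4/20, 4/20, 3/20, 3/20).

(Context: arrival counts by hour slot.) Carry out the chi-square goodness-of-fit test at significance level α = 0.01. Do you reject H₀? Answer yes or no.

n = 133; E_i = n·p_i = [19.95, 19.95, 26.60, 26.60, 19.95, 19.95]
χ² = (11−19.95)²/19.95 + (32−19.95)²/19.95 + (40−26.60)²/26.60 + (11−26.60)²/26.60 + (24−19.95)²/19.95 + (15−19.95)²/19.95 = 29.2431
df = 5
p-value (upper-tail) = 0.00002
At α=0.01: p < α → reject H₀

reject H₀: yes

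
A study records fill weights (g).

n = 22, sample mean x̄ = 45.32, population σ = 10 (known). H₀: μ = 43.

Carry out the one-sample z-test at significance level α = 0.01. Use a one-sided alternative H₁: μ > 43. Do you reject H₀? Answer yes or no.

reject H₀: no

SE = σ/√n = 10/√22 = 2.1320
z = (x̄−μ₀)/SE = (45.32−43)/2.1320 = 1.0882
p-value (one-sided, H₁ greater) = 0.13826
At α=0.01: p ≥ α → fail to reject H₀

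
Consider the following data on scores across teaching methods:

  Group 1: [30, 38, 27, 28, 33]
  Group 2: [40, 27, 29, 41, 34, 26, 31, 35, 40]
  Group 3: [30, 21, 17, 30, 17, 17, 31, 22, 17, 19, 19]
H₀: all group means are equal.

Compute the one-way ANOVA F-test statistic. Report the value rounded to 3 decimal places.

Group means [31.20, 33.67, 21.82], grand mean 27.960
SSB = Σnᵢ(x̄ᵢ−x̄)² = 760.524; SSW = ΣΣ(x−x̄ᵢ)² = 674.436
MSB = 760.524/2 = 380.2618; MSW = 674.436/22 = 30.6562
F = MSB/MSW = 12.4041
df = (2, 22)

test statistic = 12.404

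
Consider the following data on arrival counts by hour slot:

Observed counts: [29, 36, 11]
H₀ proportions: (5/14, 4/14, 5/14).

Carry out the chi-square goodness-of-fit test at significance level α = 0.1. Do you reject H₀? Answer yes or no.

reject H₀: yes

n = 76; E_i = n·p_i = [27.14, 21.71, 27.14]
χ² = (29−27.14)²/27.14 + (36−21.71)²/21.71 + (11−27.14)²/27.14 = 19.1263
df = 2
p-value (upper-tail) = 0.00007
At α=0.1: p < α → reject H₀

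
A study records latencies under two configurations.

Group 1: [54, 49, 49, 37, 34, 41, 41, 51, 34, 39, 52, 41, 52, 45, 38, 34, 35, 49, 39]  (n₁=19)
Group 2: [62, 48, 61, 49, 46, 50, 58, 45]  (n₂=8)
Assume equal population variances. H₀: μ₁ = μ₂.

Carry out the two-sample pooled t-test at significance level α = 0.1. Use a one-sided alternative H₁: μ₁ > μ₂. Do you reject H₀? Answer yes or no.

x̄₁=42.842, s₁=6.954, n₁=19
x̄₂=52.375, s₂=6.865, n₂=8
s_p² = [18·6.954² + 7·6.865²]/25 = 48.0161
SE = √(s_p²·(1/19+1/8)) = 2.9205
t = (42.842−52.375)/2.9205 = -3.2642
df = 25
p-value (one-sided, H₁ greater) = 0.99841
At α=0.1: p ≥ α → fail to reject H₀

reject H₀: no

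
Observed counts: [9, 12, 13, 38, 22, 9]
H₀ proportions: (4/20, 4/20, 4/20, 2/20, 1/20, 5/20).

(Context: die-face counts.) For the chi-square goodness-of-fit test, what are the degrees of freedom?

degrees of freedom = 5

df = k − 1 = 6 − 1 = 5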